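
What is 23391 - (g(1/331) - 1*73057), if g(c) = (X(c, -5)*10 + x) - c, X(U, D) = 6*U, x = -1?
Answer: 31924560/331 ≈ 96449.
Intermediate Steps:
g(c) = -1 + 59*c (g(c) = ((6*c)*10 - 1) - c = (60*c - 1) - c = (-1 + 60*c) - c = -1 + 59*c)
23391 - (g(1/331) - 1*73057) = 23391 - ((-1 + 59/331) - 1*73057) = 23391 - ((-1 + 59*(1/331)) - 73057) = 23391 - ((-1 + 59/331) - 73057) = 23391 - (-272/331 - 73057) = 23391 - 1*(-24182139/331) = 23391 + 24182139/331 = 31924560/331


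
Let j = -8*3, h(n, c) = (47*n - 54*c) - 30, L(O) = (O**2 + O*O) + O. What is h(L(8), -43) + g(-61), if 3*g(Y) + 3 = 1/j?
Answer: 625175/72 ≈ 8683.0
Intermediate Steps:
L(O) = O + 2*O**2 (L(O) = (O**2 + O**2) + O = 2*O**2 + O = O + 2*O**2)
h(n, c) = -30 - 54*c + 47*n (h(n, c) = (-54*c + 47*n) - 30 = -30 - 54*c + 47*n)
j = -24
g(Y) = -73/72 (g(Y) = -1 + (1/3)/(-24) = -1 + (1/3)*(-1/24) = -1 - 1/72 = -73/72)
h(L(8), -43) + g(-61) = (-30 - 54*(-43) + 47*(8*(1 + 2*8))) - 73/72 = (-30 + 2322 + 47*(8*(1 + 16))) - 73/72 = (-30 + 2322 + 47*(8*17)) - 73/72 = (-30 + 2322 + 47*136) - 73/72 = (-30 + 2322 + 6392) - 73/72 = 8684 - 73/72 = 625175/72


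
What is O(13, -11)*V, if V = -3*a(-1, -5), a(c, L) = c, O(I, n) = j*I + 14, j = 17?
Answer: 705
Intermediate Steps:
O(I, n) = 14 + 17*I (O(I, n) = 17*I + 14 = 14 + 17*I)
V = 3 (V = -3*(-1) = 3)
O(13, -11)*V = (14 + 17*13)*3 = (14 + 221)*3 = 235*3 = 705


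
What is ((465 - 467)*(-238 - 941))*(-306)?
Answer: -721548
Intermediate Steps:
((465 - 467)*(-238 - 941))*(-306) = -2*(-1179)*(-306) = 2358*(-306) = -721548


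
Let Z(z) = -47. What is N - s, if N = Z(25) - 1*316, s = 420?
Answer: -783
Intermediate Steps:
N = -363 (N = -47 - 1*316 = -47 - 316 = -363)
N - s = -363 - 1*420 = -363 - 420 = -783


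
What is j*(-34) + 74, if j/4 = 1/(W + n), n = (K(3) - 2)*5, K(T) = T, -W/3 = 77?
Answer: 8430/113 ≈ 74.602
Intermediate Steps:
W = -231 (W = -3*77 = -231)
n = 5 (n = (3 - 2)*5 = 1*5 = 5)
j = -2/113 (j = 4/(-231 + 5) = 4/(-226) = 4*(-1/226) = -2/113 ≈ -0.017699)
j*(-34) + 74 = -2/113*(-34) + 74 = 68/113 + 74 = 8430/113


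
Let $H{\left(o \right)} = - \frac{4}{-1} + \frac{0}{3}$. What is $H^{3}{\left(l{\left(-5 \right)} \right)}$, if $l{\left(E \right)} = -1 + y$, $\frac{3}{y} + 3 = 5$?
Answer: $64$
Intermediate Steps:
$y = \frac{3}{2}$ ($y = \frac{3}{-3 + 5} = \frac{3}{2} \approx 1.5$)
$l{\left(E \right)} = \frac{1}{2}$ ($l{\left(E \right)} = -1 + \frac{3}{2} = \frac{1}{2}$)
$H{\left(o \right)} = 4$ ($H{\left(o \right)} = \left(-4\right) \left(-1\right) + 0 \cdot \frac{1}{3} = 4 + 0 = 4$)
$H^{3}{\left(l{\left(-5 \right)} \right)} = 4^{3} = 64$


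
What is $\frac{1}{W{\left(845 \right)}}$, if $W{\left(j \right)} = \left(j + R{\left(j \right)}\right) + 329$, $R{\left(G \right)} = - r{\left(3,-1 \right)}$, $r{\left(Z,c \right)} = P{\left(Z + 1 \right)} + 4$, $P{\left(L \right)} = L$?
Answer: $\frac{1}{1166} \approx 0.00085763$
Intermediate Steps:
$r{\left(Z,c \right)} = 5 + Z$ ($r{\left(Z,c \right)} = \left(Z + 1\right) + 4 = \left(1 + Z\right) + 4 = 5 + Z$)
$R{\left(G \right)} = -8$ ($R{\left(G \right)} = - (5 + 3) = \left(-1\right) 8 = -8$)
$W{\left(j \right)} = 321 + j$ ($W{\left(j \right)} = \left(j - 8\right) + 329 = \left(-8 + j\right) + 329 = 321 + j$)
$\frac{1}{W{\left(845 \right)}} = \frac{1}{321 + 845} = \frac{1}{1166}$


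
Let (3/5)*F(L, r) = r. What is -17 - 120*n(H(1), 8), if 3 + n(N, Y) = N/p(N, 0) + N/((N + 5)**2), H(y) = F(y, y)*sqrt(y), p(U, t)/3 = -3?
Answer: 6493/18 ≈ 360.72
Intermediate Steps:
F(L, r) = 5*r/3
p(U, t) = -9 (p(U, t) = 3*(-3) = -9)
H(y) = 5*y**(3/2)/3 (H(y) = (5*y/3)*sqrt(y) = 5*y**(3/2)/3)
n(N, Y) = -3 - N/9 + N/(5 + N)**2 (n(N, Y) = -3 + (N/(-9) + N/((N + 5)**2)) = -3 + (N*(-1/9) + N/((5 + N)**2)) = -3 + (-N/9 + N/(5 + N)**2) = -3 - N/9 + N/(5 + N)**2)
-17 - 120*n(H(1), 8) = -17 - 120*(-3 - 5*1**(3/2)/27 + (5*1**(3/2)/3)/(5 + 5*1**(3/2)/3)**2) = -17 - 120*(-3 - 5/27 + ((5/3)*1)/(5 + (5/3)*1)**2) = -17 - 120*(-3 - 1/9*5/3 + 5/(3*(5 + 5/3)**2)) = -17 - 120*(-3 - 5/27 + 5/(3*(20/3)**2)) = -17 - 120*(-3 - 5/27 + (5/3)*(9/400)) = -17 - 120*(-3 - 5/27 + 3/80) = -17 - 120*(-6799/2160) = -17 + 6799/18 = 6493/18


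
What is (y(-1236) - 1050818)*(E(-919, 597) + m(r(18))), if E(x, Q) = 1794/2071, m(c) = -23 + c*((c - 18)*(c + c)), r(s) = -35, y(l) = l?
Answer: 282965902948206/2071 ≈ 1.3663e+11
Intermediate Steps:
m(c) = -23 + 2*c²*(-18 + c) (m(c) = -23 + c*((-18 + c)*(2*c)) = -23 + c*(2*c*(-18 + c)) = -23 + 2*c²*(-18 + c))
E(x, Q) = 1794/2071 (E(x, Q) = 1794*(1/2071) = 1794/2071)
(y(-1236) - 1050818)*(E(-919, 597) + m(r(18))) = (-1236 - 1050818)*(1794/2071 + (-23 - 36*(-35)² + 2*(-35)³)) = -1052054*(1794/2071 + (-23 - 36*1225 + 2*(-42875))) = -1052054*(1794/2071 + (-23 - 44100 - 85750)) = -1052054*(1794/2071 - 129873) = -1052054*(-268965189/2071) = 282965902948206/2071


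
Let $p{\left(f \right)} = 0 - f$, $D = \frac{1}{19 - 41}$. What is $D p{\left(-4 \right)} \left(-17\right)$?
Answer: $\frac{34}{11} \approx 3.0909$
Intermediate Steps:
$D = - \frac{1}{22}$ ($D = \frac{1}{-22} = - \frac{1}{22} \approx -0.045455$)
$p{\left(f \right)} = - f$
$D p{\left(-4 \right)} \left(-17\right) = - \frac{\left(-1\right) \left(-4\right)}{22} \left(-17\right) = \left(- \frac{1}{22}\right) 4 \left(-17\right) = \left(- \frac{2}{11}\right) \left(-17\right) = \frac{34}{11}$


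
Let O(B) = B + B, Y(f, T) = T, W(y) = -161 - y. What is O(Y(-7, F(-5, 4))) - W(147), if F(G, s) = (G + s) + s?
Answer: 314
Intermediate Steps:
F(G, s) = G + 2*s
O(B) = 2*B
O(Y(-7, F(-5, 4))) - W(147) = 2*(-5 + 2*4) - (-161 - 1*147) = 2*(-5 + 8) - (-161 - 147) = 2*3 - 1*(-308) = 6 + 308 = 314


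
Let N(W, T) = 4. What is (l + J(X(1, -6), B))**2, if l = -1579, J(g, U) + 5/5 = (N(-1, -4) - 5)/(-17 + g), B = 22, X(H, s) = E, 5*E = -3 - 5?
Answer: 21589894225/8649 ≈ 2.4962e+6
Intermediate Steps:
E = -8/5 (E = (-3 - 5)/5 = (1/5)*(-8) = -8/5 ≈ -1.6000)
X(H, s) = -8/5
J(g, U) = -1 - 1/(-17 + g) (J(g, U) = -1 + (4 - 5)/(-17 + g) = -1 - 1/(-17 + g))
(l + J(X(1, -6), B))**2 = (-1579 + (16 - 1*(-8/5))/(-17 - 8/5))**2 = (-1579 + (16 + 8/5)/(-93/5))**2 = (-1579 - 5/93*88/5)**2 = (-1579 - 88/93)**2 = (-146935/93)**2 = 21589894225/8649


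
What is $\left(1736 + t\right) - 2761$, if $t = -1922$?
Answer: $-2947$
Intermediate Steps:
$\left(1736 + t\right) - 2761 = \left(1736 - 1922\right) - 2761 = -186 - 2761 = -2947$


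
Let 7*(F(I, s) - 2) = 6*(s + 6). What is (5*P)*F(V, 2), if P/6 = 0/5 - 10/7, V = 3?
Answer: -18600/49 ≈ -379.59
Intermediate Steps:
F(I, s) = 50/7 + 6*s/7 (F(I, s) = 2 + (6*(s + 6))/7 = 2 + (6*(6 + s))/7 = 2 + (36 + 6*s)/7 = 2 + (36/7 + 6*s/7) = 50/7 + 6*s/7)
P = -60/7 (P = 6*(0/5 - 10/7) = 6*(0*(⅕) - 10*⅐) = 6*(0 - 10/7) = 6*(-10/7) = -60/7 ≈ -8.5714)
(5*P)*F(V, 2) = (5*(-60/7))*(50/7 + (6/7)*2) = -300*(50/7 + 12/7)/7 = -300/7*62/7 = -18600/49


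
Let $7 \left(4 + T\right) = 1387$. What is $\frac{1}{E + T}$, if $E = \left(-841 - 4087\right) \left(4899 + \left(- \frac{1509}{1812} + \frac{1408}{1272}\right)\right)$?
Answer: $- \frac{168063}{4057617074953} \approx -4.1419 \cdot 10^{-8}$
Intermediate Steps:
$E = - \frac{579664243312}{24009}$ ($E = - 4928 \left(4899 + \left(\left(-1509\right) \frac{1}{1812} + 1408 \cdot \frac{1}{1272}\right)\right) = - 4928 \left(4899 + \left(- \frac{503}{604} + \frac{176}{159}\right)\right) = - 4928 \left(4899 + \frac{26327}{96036}\right) = \left(-4928\right) \frac{470506691}{96036} = - \frac{579664243312}{24009} \approx -2.4144 \cdot 10^{7}$)
$T = \frac{1359}{7}$ ($T = -4 + \frac{1}{7} \cdot 1387 = -4 + \frac{1387}{7} = \frac{1359}{7} \approx 194.14$)
$\frac{1}{E + T} = \frac{1}{- \frac{579664243312}{24009} + \frac{1359}{7}} = \frac{1}{- \frac{4057617074953}{168063}} = - \frac{168063}{4057617074953}$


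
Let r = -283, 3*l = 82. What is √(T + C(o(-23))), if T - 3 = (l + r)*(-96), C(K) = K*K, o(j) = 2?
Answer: √24551 ≈ 156.69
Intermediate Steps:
l = 82/3 (l = (⅓)*82 = 82/3 ≈ 27.333)
C(K) = K²
T = 24547 (T = 3 + (82/3 - 283)*(-96) = 3 - 767/3*(-96) = 3 + 24544 = 24547)
√(T + C(o(-23))) = √(24547 + 2²) = √(24547 + 4) = √24551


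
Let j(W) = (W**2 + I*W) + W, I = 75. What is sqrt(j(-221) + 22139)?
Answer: 2*sqrt(13546) ≈ 232.77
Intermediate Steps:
j(W) = W**2 + 76*W (j(W) = (W**2 + 75*W) + W = W**2 + 76*W)
sqrt(j(-221) + 22139) = sqrt(-221*(76 - 221) + 22139) = sqrt(-221*(-145) + 22139) = sqrt(32045 + 22139) = sqrt(54184) = 2*sqrt(13546)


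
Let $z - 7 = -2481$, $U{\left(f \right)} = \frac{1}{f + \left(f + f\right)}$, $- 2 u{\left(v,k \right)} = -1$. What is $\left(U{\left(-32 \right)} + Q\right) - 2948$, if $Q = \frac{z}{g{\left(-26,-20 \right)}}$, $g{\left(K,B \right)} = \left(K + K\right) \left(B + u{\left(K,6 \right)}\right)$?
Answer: $- \frac{15956035}{5408} \approx -2950.4$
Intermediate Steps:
$u{\left(v,k \right)} = \frac{1}{2}$ ($u{\left(v,k \right)} = \left(- \frac{1}{2}\right) \left(-1\right) = \frac{1}{2}$)
$U{\left(f \right)} = \frac{1}{3 f}$ ($U{\left(f \right)} = \frac{1}{f + 2 f} = \frac{1}{3 f}$)
$g{\left(K,B \right)} = 2 K \left(\frac{1}{2} + B\right)$ ($g{\left(K,B \right)} = \left(K + K\right) \left(B + \frac{1}{2}\right) = 2 K \left(\frac{1}{2} + B\right)$)
$z = -2474$ ($z = 7 - 2481 = -2474$)
$Q = - \frac{1237}{507}$ ($Q = - \frac{2474}{\left(-26\right) \left(1 + 2 \left(-20\right)\right)} = - \frac{2474}{\left(-26\right) \left(1 - 40\right)} = - \frac{2474}{\left(-26\right) \left(-39\right)} = - \frac{2474}{1014} = \left(-2474\right) \frac{1}{1014} = - \frac{1237}{507} \approx -2.4398$)
$\left(U{\left(-32 \right)} + Q\right) - 2948 = \left(\frac{1}{3 \left(-32\right)} - \frac{1237}{507}\right) - 2948 = \left(\frac{1}{3} \left(- \frac{1}{32}\right) - \frac{1237}{507}\right) - 2948 = \left(- \frac{1}{96} - \frac{1237}{507}\right) - 2948 = - \frac{13251}{5408} - 2948 = - \frac{15956035}{5408}$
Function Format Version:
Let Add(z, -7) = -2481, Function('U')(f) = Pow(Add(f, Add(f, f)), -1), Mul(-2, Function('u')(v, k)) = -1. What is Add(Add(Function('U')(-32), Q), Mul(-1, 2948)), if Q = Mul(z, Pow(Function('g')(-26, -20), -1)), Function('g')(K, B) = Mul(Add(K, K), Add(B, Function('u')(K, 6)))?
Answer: Rational(-15956035, 5408) ≈ -2950.4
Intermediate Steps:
Function('u')(v, k) = Rational(1, 2) (Function('u')(v, k) = Mul(Rational(-1, 2), -1) = Rational(1, 2))
Function('U')(f) = Mul(Rational(1, 3), Pow(f, -1)) (Function('U')(f) = Pow(Add(f, Mul(2, f)), -1) = Pow(Mul(3, f), -1) = Mul(Rational(1, 3), Pow(f, -1)))
Function('g')(K, B) = Mul(2, K, Add(Rational(1, 2), B)) (Function('g')(K, B) = Mul(Add(K, K), Add(B, Rational(1, 2))) = Mul(Mul(2, K), Add(Rational(1, 2), B)) = Mul(2, K, Add(Rational(1, 2), B)))
z = -2474 (z = Add(7, -2481) = -2474)
Q = Rational(-1237, 507) (Q = Mul(-2474, Pow(Mul(-26, Add(1, Mul(2, -20))), -1)) = Mul(-2474, Pow(Mul(-26, Add(1, -40)), -1)) = Mul(-2474, Pow(Mul(-26, -39), -1)) = Mul(-2474, Pow(1014, -1)) = Mul(-2474, Rational(1, 1014)) = Rational(-1237, 507) ≈ -2.4398)
Add(Add(Function('U')(-32), Q), Mul(-1, 2948)) = Add(Add(Mul(Rational(1, 3), Pow(-32, -1)), Rational(-1237, 507)), Mul(-1, 2948)) = Add(Add(Mul(Rational(1, 3), Rational(-1, 32)), Rational(-1237, 507)), -2948) = Add(Add(Rational(-1, 96), Rational(-1237, 507)), -2948) = Add(Rational(-13251, 5408), -2948) = Rational(-15956035, 5408)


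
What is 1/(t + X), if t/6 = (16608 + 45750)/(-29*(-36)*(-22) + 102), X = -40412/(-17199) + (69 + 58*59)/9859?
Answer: -646211990151/8826525746491 ≈ -0.073213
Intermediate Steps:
X = 458463617/169564941 (X = -40412*(-1/17199) + (69 + 3422)*(1/9859) = 40412/17199 + 3491*(1/9859) = 40412/17199 + 3491/9859 = 458463617/169564941 ≈ 2.7038)
t = -62358/3811 (t = 6*((16608 + 45750)/(-29*(-36)*(-22) + 102)) = 6*(62358/(1044*(-22) + 102)) = 6*(62358/(-22968 + 102)) = 6*(62358/(-22866)) = 6*(62358*(-1/22866)) = 6*(-10393/3811) = -62358/3811 ≈ -16.363)
1/(t + X) = 1/(-62358/3811 + 458463617/169564941) = 1/(-8826525746491/646211990151) = -646211990151/8826525746491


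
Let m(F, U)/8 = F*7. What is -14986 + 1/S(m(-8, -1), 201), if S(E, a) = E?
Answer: -6713729/448 ≈ -14986.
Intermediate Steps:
m(F, U) = 56*F (m(F, U) = 8*(F*7) = 8*(7*F) = 56*F)
-14986 + 1/S(m(-8, -1), 201) = -14986 + 1/(56*(-8)) = -14986 + 1/(-448) = -14986 - 1/448 = -6713729/448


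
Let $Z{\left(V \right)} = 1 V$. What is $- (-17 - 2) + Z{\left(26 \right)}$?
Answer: $45$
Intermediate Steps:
$Z{\left(V \right)} = V$
$- (-17 - 2) + Z{\left(26 \right)} = - (-17 - 2) + 26 = \left(-1\right) \left(-19\right) + 26 = 19 + 26 = 45$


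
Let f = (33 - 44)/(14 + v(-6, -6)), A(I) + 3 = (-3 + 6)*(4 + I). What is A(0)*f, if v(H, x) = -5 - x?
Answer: -33/5 ≈ -6.6000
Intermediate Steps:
A(I) = 9 + 3*I (A(I) = -3 + (-3 + 6)*(4 + I) = -3 + 3*(4 + I) = -3 + (12 + 3*I) = 9 + 3*I)
f = -11/15 (f = (33 - 44)/(14 + (-5 - 1*(-6))) = -11/(14 + (-5 + 6)) = -11/(14 + 1) = -11/15 ≈ -0.73333)
A(0)*f = (9 + 3*0)*(-11/15) = (9 + 0)*(-11/15) = 9*(-11/15) = -33/5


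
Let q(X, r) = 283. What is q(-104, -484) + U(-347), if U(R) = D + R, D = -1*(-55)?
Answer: -9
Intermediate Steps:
D = 55
U(R) = 55 + R
q(-104, -484) + U(-347) = 283 + (55 - 347) = 283 - 292 = -9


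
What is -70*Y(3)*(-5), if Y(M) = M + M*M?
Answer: 4200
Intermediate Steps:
Y(M) = M + M²
-70*Y(3)*(-5) = -210*(1 + 3)*(-5) = -210*4*(-5) = -70*12*(-5) = -840*(-5) = 4200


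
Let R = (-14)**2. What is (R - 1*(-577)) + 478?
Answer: 1251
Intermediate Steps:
R = 196
(R - 1*(-577)) + 478 = (196 - 1*(-577)) + 478 = (196 + 577) + 478 = 773 + 478 = 1251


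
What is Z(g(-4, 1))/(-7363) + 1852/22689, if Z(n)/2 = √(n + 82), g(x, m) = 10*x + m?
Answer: 1852/22689 - 2*√43/7363 ≈ 0.079844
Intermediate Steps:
g(x, m) = m + 10*x
Z(n) = 2*√(82 + n) (Z(n) = 2*√(n + 82) = 2*√(82 + n))
Z(g(-4, 1))/(-7363) + 1852/22689 = (2*√(82 + (1 + 10*(-4))))/(-7363) + 1852/22689 = (2*√(82 + (1 - 40)))*(-1/7363) + 1852*(1/22689) = (2*√(82 - 39))*(-1/7363) + 1852/22689 = (2*√43)*(-1/7363) + 1852/22689 = -2*√43/7363 + 1852/22689 = 1852/22689 - 2*√43/7363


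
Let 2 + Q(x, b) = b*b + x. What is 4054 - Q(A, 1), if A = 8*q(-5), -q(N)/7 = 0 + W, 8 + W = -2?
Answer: 3495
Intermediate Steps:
W = -10 (W = -8 - 2 = -10)
q(N) = 70 (q(N) = -7*(0 - 10) = -7*(-10) = 70)
A = 560 (A = 8*70 = 560)
Q(x, b) = -2 + x + b² (Q(x, b) = -2 + (b*b + x) = -2 + (b² + x) = -2 + (x + b²) = -2 + x + b²)
4054 - Q(A, 1) = 4054 - (-2 + 560 + 1²) = 4054 - (-2 + 560 + 1) = 4054 - 1*559 = 4054 - 559 = 3495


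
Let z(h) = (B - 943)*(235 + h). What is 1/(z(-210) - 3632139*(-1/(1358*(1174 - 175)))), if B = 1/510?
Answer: -61013/1438215134 ≈ -4.2423e-5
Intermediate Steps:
B = 1/510 ≈ 0.0019608
z(h) = -22603663/102 - 480929*h/510 (z(h) = (1/510 - 943)*(235 + h) = -480929*(235 + h)/510 = -22603663/102 - 480929*h/510)
1/(z(-210) - 3632139*(-1/(1358*(1174 - 175)))) = 1/((-22603663/102 - 480929/510*(-210)) - 3632139*(-1/(1358*(1174 - 175)))) = 1/((-22603663/102 + 3366503/17) - 3632139/(999*(-1358))) = 1/(-2404645/102 - 3632139/(-1356642)) = 1/(-2404645/102 - 3632139*(-1/1356642)) = 1/(-2404645/102 + 57653/21534) = 1/(-1438215134/61013) = -61013/1438215134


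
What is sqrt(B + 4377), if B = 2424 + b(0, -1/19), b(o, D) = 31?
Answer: 4*sqrt(427) ≈ 82.656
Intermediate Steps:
B = 2455 (B = 2424 + 31 = 2455)
sqrt(B + 4377) = sqrt(2455 + 4377) = sqrt(6832) = 4*sqrt(427)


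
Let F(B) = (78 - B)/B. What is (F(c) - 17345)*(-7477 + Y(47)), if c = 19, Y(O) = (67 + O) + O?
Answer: 2410592736/19 ≈ 1.2687e+8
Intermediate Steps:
Y(O) = 67 + 2*O
F(B) = (78 - B)/B
(F(c) - 17345)*(-7477 + Y(47)) = ((78 - 1*19)/19 - 17345)*(-7477 + (67 + 2*47)) = ((78 - 19)/19 - 17345)*(-7477 + (67 + 94)) = ((1/19)*59 - 17345)*(-7477 + 161) = (59/19 - 17345)*(-7316) = -329496/19*(-7316) = 2410592736/19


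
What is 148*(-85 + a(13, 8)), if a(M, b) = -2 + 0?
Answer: -12876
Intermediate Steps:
a(M, b) = -2
148*(-85 + a(13, 8)) = 148*(-85 - 2) = 148*(-87) = -12876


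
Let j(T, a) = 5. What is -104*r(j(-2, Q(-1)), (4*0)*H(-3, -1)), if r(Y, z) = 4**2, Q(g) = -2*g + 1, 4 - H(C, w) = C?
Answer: -1664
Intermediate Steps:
H(C, w) = 4 - C
Q(g) = 1 - 2*g
r(Y, z) = 16
-104*r(j(-2, Q(-1)), (4*0)*H(-3, -1)) = -104*16 = -1664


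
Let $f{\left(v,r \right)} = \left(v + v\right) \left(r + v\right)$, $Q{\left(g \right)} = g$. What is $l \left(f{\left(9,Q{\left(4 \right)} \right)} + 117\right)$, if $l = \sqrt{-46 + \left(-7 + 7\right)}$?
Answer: $351 i \sqrt{46} \approx 2380.6 i$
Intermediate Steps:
$l = i \sqrt{46}$ ($l = \sqrt{-46 + 0} = \sqrt{-46} = i \sqrt{46} \approx 6.7823 i$)
$f{\left(v,r \right)} = 2 v \left(r + v\right)$
$l \left(f{\left(9,Q{\left(4 \right)} \right)} + 117\right) = i \sqrt{46} \left(2 \cdot 9 \left(4 + 9\right) + 117\right) = i \sqrt{46} \left(2 \cdot 9 \cdot 13 + 117\right) = i \sqrt{46} \left(234 + 117\right) = i \sqrt{46} \cdot 351 = 351 i \sqrt{46}$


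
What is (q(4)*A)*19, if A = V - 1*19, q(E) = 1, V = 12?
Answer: -133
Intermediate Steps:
A = -7 (A = 12 - 1*19 = 12 - 19 = -7)
(q(4)*A)*19 = (1*(-7))*19 = -7*19 = -133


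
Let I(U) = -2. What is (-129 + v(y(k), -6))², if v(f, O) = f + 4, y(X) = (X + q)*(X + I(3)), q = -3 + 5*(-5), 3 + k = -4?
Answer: 36100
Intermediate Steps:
k = -7 (k = -3 - 4 = -7)
q = -28 (q = -3 - 25 = -28)
y(X) = (-28 + X)*(-2 + X) (y(X) = (X - 28)*(X - 2) = (-28 + X)*(-2 + X))
v(f, O) = 4 + f
(-129 + v(y(k), -6))² = (-129 + (4 + (56 + (-7)² - 30*(-7))))² = (-129 + (4 + (56 + 49 + 210)))² = (-129 + (4 + 315))² = (-129 + 319)² = 190² = 36100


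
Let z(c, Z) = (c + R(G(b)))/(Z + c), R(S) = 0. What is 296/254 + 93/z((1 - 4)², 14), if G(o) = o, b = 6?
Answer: 90995/381 ≈ 238.83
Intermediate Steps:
z(c, Z) = c/(Z + c) (z(c, Z) = (c + 0)/(Z + c) = c/(Z + c))
296/254 + 93/z((1 - 4)², 14) = 296/254 + 93/(((1 - 4)²/(14 + (1 - 4)²))) = 296*(1/254) + 93/(((-3)²/(14 + (-3)²))) = 148/127 + 93/((9/(14 + 9))) = 148/127 + 93/((9/23)) = 148/127 + 93/((9*(1/23))) = 148/127 + 93/(9/23) = 148/127 + 93*(23/9) = 148/127 + 713/3 = 90995/381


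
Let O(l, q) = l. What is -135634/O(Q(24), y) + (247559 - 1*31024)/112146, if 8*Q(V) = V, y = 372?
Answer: -5070053653/112146 ≈ -45209.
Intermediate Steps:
Q(V) = V/8
-135634/O(Q(24), y) + (247559 - 1*31024)/112146 = -135634/((⅛)*24) + (247559 - 1*31024)/112146 = -135634/3 + (247559 - 31024)*(1/112146) = -135634*⅓ + 216535*(1/112146) = -135634/3 + 216535/112146 = -5070053653/112146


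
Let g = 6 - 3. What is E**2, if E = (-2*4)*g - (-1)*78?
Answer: 2916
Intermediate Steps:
g = 3
E = 54 (E = -2*4*3 - (-1)*78 = -8*3 - 1*(-78) = -24 + 78 = 54)
E**2 = 54**2 = 2916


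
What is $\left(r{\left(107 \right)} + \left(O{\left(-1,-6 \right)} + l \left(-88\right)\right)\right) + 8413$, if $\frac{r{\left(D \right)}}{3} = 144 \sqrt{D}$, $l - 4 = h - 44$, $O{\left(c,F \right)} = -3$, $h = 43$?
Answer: $8146 + 432 \sqrt{107} \approx 12615.0$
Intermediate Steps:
$l = 3$ ($l = 4 + \left(43 - 44\right) = 4 - 1 = 3$)
$r{\left(D \right)} = 432 \sqrt{D}$ ($r{\left(D \right)} = 3 \cdot 144 \sqrt{D} = 432 \sqrt{D}$)
$\left(r{\left(107 \right)} + \left(O{\left(-1,-6 \right)} + l \left(-88\right)\right)\right) + 8413 = \left(432 \sqrt{107} + \left(-3 + 3 \left(-88\right)\right)\right) + 8413 = \left(432 \sqrt{107} - 267\right) + 8413 = \left(-267 + 432 \sqrt{107}\right) + 8413 = 8146 + 432 \sqrt{107}$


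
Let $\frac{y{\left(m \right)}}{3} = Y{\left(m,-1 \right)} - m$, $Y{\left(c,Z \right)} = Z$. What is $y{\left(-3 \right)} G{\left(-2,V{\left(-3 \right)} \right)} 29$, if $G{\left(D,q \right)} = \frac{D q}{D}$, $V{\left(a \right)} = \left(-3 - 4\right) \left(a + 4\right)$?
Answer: $-1218$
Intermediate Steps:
$V{\left(a \right)} = -28 - 7 a$ ($V{\left(a \right)} = - 7 \left(4 + a\right) = -28 - 7 a$)
$y{\left(m \right)} = -3 - 3 m$ ($y{\left(m \right)} = 3 \left(-1 - m\right) = -3 - 3 m$)
$G{\left(D,q \right)} = q$
$y{\left(-3 \right)} G{\left(-2,V{\left(-3 \right)} \right)} 29 = \left(-3 - -9\right) \left(-28 - -21\right) 29 = \left(-3 + 9\right) \left(-28 + 21\right) 29 = 6 \left(-7\right) 29 = \left(-42\right) 29 = -1218$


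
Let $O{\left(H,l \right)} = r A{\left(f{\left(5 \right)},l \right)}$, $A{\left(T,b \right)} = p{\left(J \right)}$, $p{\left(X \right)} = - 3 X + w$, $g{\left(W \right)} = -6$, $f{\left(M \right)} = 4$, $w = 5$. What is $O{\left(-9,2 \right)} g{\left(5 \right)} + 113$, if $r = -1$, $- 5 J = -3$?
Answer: $\frac{661}{5} \approx 132.2$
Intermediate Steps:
$J = \frac{3}{5}$ ($J = \left(- \frac{1}{5}\right) \left(-3\right) = \frac{3}{5} \approx 0.6$)
$p{\left(X \right)} = 5 - 3 X$ ($p{\left(X \right)} = - 3 X + 5 = 5 - 3 X$)
$A{\left(T,b \right)} = \frac{16}{5}$ ($A{\left(T,b \right)} = 5 - \frac{9}{5} = \frac{16}{5}$)
$O{\left(H,l \right)} = - \frac{16}{5}$ ($O{\left(H,l \right)} = \left(-1\right) \frac{16}{5} = - \frac{16}{5}$)
$O{\left(-9,2 \right)} g{\left(5 \right)} + 113 = \left(- \frac{16}{5}\right) \left(-6\right) + 113 = \frac{96}{5} + 113 = \frac{661}{5}$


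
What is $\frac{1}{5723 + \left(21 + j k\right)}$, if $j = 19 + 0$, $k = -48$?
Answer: $\frac{1}{4832} \approx 0.00020695$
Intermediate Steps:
$j = 19$
$\frac{1}{5723 + \left(21 + j k\right)} = \frac{1}{5723 + \left(21 + 19 \left(-48\right)\right)} = \frac{1}{5723 + \left(21 - 912\right)} = \frac{1}{5723 - 891} = \frac{1}{4832}$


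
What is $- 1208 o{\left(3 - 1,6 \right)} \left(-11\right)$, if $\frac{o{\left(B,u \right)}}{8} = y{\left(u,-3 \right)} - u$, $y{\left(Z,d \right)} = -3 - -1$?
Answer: $-850432$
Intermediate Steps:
$y{\left(Z,d \right)} = -2$ ($y{\left(Z,d \right)} = -3 + 1 = -2$)
$o{\left(B,u \right)} = -16 - 8 u$ ($o{\left(B,u \right)} = 8 \left(-2 - u\right) = -16 - 8 u$)
$- 1208 o{\left(3 - 1,6 \right)} \left(-11\right) = - 1208 \left(-16 - 48\right) \left(-11\right) = - 1208 \left(\left(-64\right) \left(-11\right)\right) = \left(-1208\right) 704 = -850432$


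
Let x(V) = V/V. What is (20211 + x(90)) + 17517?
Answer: 37729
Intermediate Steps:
x(V) = 1
(20211 + x(90)) + 17517 = (20211 + 1) + 17517 = 20212 + 17517 = 37729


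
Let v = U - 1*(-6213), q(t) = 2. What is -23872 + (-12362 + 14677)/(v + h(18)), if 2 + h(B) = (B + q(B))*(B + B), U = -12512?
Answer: -133231947/5581 ≈ -23872.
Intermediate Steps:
h(B) = -2 + 2*B*(2 + B) (h(B) = -2 + (B + 2)*(B + B) = -2 + (2 + B)*(2*B) = -2 + 2*B*(2 + B))
v = -6299 (v = -12512 - 1*(-6213) = -12512 + 6213 = -6299)
-23872 + (-12362 + 14677)/(v + h(18)) = -23872 + (-12362 + 14677)/(-6299 + (-2 + 2*18² + 4*18)) = -23872 + 2315/(-6299 + (-2 + 2*324 + 72)) = -23872 + 2315/(-6299 + (-2 + 648 + 72)) = -23872 + 2315/(-6299 + 718) = -23872 + 2315/(-5581) = -23872 + 2315*(-1/5581) = -23872 - 2315/5581 = -133231947/5581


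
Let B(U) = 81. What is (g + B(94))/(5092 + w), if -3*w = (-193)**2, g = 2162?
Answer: -6729/21973 ≈ -0.30624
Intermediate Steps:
w = -37249/3 (w = -1/3*(-193)**2 = -1/3*37249 = -37249/3 ≈ -12416.)
(g + B(94))/(5092 + w) = (2162 + 81)/(5092 - 37249/3) = 2243/(-21973/3) = 2243*(-3/21973) = -6729/21973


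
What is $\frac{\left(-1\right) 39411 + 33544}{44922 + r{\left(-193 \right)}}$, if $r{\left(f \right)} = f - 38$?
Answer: $- \frac{5867}{44691} \approx -0.13128$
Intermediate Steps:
$r{\left(f \right)} = -38 + f$
$\frac{\left(-1\right) 39411 + 33544}{44922 + r{\left(-193 \right)}} = \frac{\left(-1\right) 39411 + 33544}{44922 - 231} = \frac{-39411 + 33544}{44922 - 231} = - \frac{5867}{44691}$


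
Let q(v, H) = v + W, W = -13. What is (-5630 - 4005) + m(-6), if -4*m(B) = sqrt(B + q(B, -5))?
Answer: -9635 - 5*I/4 ≈ -9635.0 - 1.25*I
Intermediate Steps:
q(v, H) = -13 + v (q(v, H) = v - 13 = -13 + v)
m(B) = -sqrt(-13 + 2*B)/4 (m(B) = -sqrt(B + (-13 + B))/4 = -sqrt(-13 + 2*B)/4)
(-5630 - 4005) + m(-6) = (-5630 - 4005) - sqrt(-13 + 2*(-6))/4 = -9635 - sqrt(-13 - 12)/4 = -9635 - 5*I/4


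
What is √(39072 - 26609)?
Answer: 11*√103 ≈ 111.64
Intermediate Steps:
√(39072 - 26609) = √12463 = 11*√103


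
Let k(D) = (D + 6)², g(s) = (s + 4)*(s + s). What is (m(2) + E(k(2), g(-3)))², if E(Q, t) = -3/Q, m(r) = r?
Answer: 15625/4096 ≈ 3.8147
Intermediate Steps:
g(s) = 2*s*(4 + s) (g(s) = (4 + s)*(2*s) = 2*s*(4 + s))
k(D) = (6 + D)²
(m(2) + E(k(2), g(-3)))² = (2 - 3/(6 + 2)²)² = (2 - 3/(8²))² = (2 - 3/64)² = (125/64)² = 15625/4096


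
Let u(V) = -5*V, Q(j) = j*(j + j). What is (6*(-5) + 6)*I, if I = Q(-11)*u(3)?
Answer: 87120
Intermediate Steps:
Q(j) = 2*j² (Q(j) = j*(2*j) = 2*j²)
I = -3630 (I = (2*(-11)²)*(-5*3) = (2*121)*(-15) = 242*(-15) = -3630)
(6*(-5) + 6)*I = (6*(-5) + 6)*(-3630) = (-30 + 6)*(-3630) = -24*(-3630) = 87120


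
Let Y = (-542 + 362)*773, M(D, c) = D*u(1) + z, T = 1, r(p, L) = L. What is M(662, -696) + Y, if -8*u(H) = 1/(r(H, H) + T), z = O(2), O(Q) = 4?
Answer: -1113419/8 ≈ -1.3918e+5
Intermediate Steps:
z = 4
u(H) = -1/(8*(1 + H)) (u(H) = -1/(8*(H + 1)) = -1/(8*(1 + H)))
M(D, c) = 4 - D/16 (M(D, c) = D*(-1/(8 + 8*1)) + 4 = D*(-1/(8 + 8)) + 4 = D*(-1/16) + 4 = -D/16 + 4 = 4 - D/16)
Y = -139140 (Y = -180*773 = -139140)
M(662, -696) + Y = (4 - 1/16*662) - 139140 = (4 - 331/8) - 139140 = -299/8 - 139140 = -1113419/8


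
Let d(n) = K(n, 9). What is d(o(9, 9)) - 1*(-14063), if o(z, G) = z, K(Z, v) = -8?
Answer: 14055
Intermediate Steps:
d(n) = -8
d(o(9, 9)) - 1*(-14063) = -8 - 1*(-14063) = -8 + 14063 = 14055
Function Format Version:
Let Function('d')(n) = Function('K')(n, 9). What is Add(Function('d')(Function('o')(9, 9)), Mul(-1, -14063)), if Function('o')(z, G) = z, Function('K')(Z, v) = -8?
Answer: 14055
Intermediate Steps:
Function('d')(n) = -8
Add(Function('d')(Function('o')(9, 9)), Mul(-1, -14063)) = Add(-8, Mul(-1, -14063)) = Add(-8, 14063) = 14055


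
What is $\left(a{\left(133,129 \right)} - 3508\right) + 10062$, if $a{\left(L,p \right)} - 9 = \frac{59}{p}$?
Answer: $\frac{846686}{129} \approx 6563.5$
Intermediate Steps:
$a{\left(L,p \right)} = 9 + \frac{59}{p}$
$\left(a{\left(133,129 \right)} - 3508\right) + 10062 = \left(\left(9 + \frac{59}{129}\right) - 3508\right) + 10062 = \left(\frac{1220}{129} - 3508\right) + 10062 = - \frac{451312}{129} + 10062 = \frac{846686}{129}$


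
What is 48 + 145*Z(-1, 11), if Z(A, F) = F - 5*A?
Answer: 2368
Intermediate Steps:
48 + 145*Z(-1, 11) = 48 + 145*(11 - 5*(-1)) = 48 + 145*(11 + 5) = 48 + 145*16 = 48 + 2320 = 2368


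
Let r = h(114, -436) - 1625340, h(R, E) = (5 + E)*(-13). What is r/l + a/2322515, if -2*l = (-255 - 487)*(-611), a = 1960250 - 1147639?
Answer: 43363373106/5785384865 ≈ 7.4953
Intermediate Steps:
h(R, E) = -65 - 13*E
a = 812611
l = -226681 (l = -(-255 - 487)*(-611)/2 = -(-371)*(-611) = -½*453362 = -226681)
r = -1619737 (r = (-65 - 13*(-436)) - 1625340 = (-65 + 5668) - 1625340 = 5603 - 1625340 = -1619737)
r/l + a/2322515 = -1619737/(-226681) + 812611/2322515 = -1619737*(-1/226681) + 812611*(1/2322515) = 231391/32383 + 812611/2322515 = 43363373106/5785384865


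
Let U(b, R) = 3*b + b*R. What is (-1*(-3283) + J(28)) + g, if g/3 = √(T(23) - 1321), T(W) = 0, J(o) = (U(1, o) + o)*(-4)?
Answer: 3047 + 3*I*√1321 ≈ 3047.0 + 109.04*I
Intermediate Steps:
U(b, R) = 3*b + R*b
J(o) = -12 - 8*o (J(o) = (1*(3 + o) + o)*(-4) = ((3 + o) + o)*(-4) = (3 + 2*o)*(-4) = -12 - 8*o)
g = 3*I*√1321 (g = 3*√(0 - 1321) = 3*√(-1321) = 3*(I*√1321) = 3*I*√1321 ≈ 109.04*I)
(-1*(-3283) + J(28)) + g = (-1*(-3283) + (-12 - 8*28)) + 3*I*√1321 = (3283 + (-12 - 224)) + 3*I*√1321 = (3283 - 236) + 3*I*√1321 = 3047 + 3*I*√1321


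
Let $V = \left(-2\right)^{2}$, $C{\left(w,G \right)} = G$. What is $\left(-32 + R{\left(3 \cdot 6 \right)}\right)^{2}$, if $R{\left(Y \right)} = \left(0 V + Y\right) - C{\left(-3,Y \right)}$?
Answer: $1024$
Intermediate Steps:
$V = 4$
$R{\left(Y \right)} = 0$ ($R{\left(Y \right)} = \left(0 \cdot 4 + Y\right) - Y = \left(0 + Y\right) - Y = Y - Y = 0$)
$\left(-32 + R{\left(3 \cdot 6 \right)}\right)^{2} = \left(-32 + 0\right)^{2} = \left(-32\right)^{2} = 1024$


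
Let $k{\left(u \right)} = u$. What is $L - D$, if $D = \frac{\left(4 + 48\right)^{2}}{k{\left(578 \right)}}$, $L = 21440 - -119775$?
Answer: $\frac{40809783}{289} \approx 1.4121 \cdot 10^{5}$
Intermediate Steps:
$L = 141215$ ($L = 21440 + 119775 = 141215$)
$D = \frac{1352}{289}$ ($D = \frac{\left(4 + 48\right)^{2}}{578} = 52^{2} \cdot \frac{1}{578} = 2704 \cdot \frac{1}{578} = \frac{1352}{289} \approx 4.6782$)
$L - D = 141215 - \frac{1352}{289} = \frac{40809783}{289}$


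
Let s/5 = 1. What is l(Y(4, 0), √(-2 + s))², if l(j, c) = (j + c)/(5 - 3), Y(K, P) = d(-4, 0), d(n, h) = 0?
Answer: ¾ ≈ 0.75000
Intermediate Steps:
s = 5 (s = 5*1 = 5)
Y(K, P) = 0
l(j, c) = c/2 + j/2 (l(j, c) = (c + j)/2 = (c + j)*(½) = c/2 + j/2)
l(Y(4, 0), √(-2 + s))² = (√(-2 + 5)/2 + (½)*0)² = (√3/2 + 0)² = (√3/2)² = ¾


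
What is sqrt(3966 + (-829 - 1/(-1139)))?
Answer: 2*sqrt(1017424279)/1139 ≈ 56.009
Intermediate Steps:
sqrt(3966 + (-829 - 1/(-1139))) = sqrt(3966 + (-829 - 1*(-1/1139))) = sqrt(3966 + (-829 + 1/1139)) = sqrt(3966 - 944230/1139) = sqrt(3573044/1139) = 2*sqrt(1017424279)/1139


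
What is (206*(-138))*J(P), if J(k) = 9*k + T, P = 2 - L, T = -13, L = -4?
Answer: -1165548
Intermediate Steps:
P = 6 (P = 2 - 1*(-4) = 2 + 4 = 6)
J(k) = -13 + 9*k (J(k) = 9*k - 13 = -13 + 9*k)
(206*(-138))*J(P) = (206*(-138))*(-13 + 9*6) = -28428*(-13 + 54) = -28428*41 = -1165548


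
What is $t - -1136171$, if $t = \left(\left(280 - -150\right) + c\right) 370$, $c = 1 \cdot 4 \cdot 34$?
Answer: $1345591$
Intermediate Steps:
$c = 136$ ($c = 4 \cdot 34 = 136$)
$t = 209420$ ($t = \left(\left(280 - -150\right) + 136\right) 370 = \left(\left(280 + 150\right) + 136\right) 370 = \left(430 + 136\right) 370 = 566 \cdot 370 = 209420$)
$t - -1136171 = 209420 - -1136171 = 209420 + 1136171 = 1345591$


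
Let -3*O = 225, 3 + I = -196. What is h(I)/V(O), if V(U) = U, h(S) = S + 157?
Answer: 14/25 ≈ 0.56000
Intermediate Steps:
I = -199 (I = -3 - 196 = -199)
O = -75 (O = -⅓*225 = -75)
h(S) = 157 + S
h(I)/V(O) = (157 - 199)/(-75) = -42*(-1/75) = 14/25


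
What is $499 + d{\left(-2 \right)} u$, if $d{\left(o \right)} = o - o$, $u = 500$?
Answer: $499$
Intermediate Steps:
$d{\left(o \right)} = 0$
$499 + d{\left(-2 \right)} u = 499 + 0 \cdot 500 = 499 + 0 = 499$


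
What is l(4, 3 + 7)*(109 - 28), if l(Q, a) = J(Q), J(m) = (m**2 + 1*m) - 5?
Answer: 1215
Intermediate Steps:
J(m) = -5 + m + m**2 (J(m) = (m**2 + m) - 5 = (m + m**2) - 5 = -5 + m + m**2)
l(Q, a) = -5 + Q + Q**2
l(4, 3 + 7)*(109 - 28) = (-5 + 4 + 4**2)*(109 - 28) = (-5 + 4 + 16)*81 = 15*81 = 1215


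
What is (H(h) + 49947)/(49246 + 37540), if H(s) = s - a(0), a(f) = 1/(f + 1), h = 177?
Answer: 50123/86786 ≈ 0.57755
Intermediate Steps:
a(f) = 1/(1 + f)
H(s) = -1 + s (H(s) = s - 1/(1 + 0) = s - 1/1 = s - 1*1 = s - 1 = -1 + s)
(H(h) + 49947)/(49246 + 37540) = ((-1 + 177) + 49947)/(49246 + 37540) = (176 + 49947)/86786 = 50123*(1/86786) = 50123/86786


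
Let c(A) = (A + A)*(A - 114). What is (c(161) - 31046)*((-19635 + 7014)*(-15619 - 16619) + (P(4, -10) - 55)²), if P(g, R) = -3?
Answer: -6474261225744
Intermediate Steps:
c(A) = 2*A*(-114 + A) (c(A) = (2*A)*(-114 + A) = 2*A*(-114 + A))
(c(161) - 31046)*((-19635 + 7014)*(-15619 - 16619) + (P(4, -10) - 55)²) = (2*161*(-114 + 161) - 31046)*((-19635 + 7014)*(-15619 - 16619) + (-3 - 55)²) = (2*161*47 - 31046)*(-12621*(-32238) + (-58)²) = (15134 - 31046)*(406875798 + 3364) = -15912*406879162 = -6474261225744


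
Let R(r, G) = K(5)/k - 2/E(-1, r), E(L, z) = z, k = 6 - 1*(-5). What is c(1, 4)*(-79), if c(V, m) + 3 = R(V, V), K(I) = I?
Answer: 3950/11 ≈ 359.09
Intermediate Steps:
k = 11 (k = 6 + 5 = 11)
R(r, G) = 5/11 - 2/r
c(V, m) = -28/11 - 2/V (c(V, m) = -3 + (5/11 - 2/V) = -28/11 - 2/V)
c(1, 4)*(-79) = (-28/11 - 2/1)*(-79) = (-28/11 - 2*1)*(-79) = (-28/11 - 2)*(-79) = -50/11*(-79) = 3950/11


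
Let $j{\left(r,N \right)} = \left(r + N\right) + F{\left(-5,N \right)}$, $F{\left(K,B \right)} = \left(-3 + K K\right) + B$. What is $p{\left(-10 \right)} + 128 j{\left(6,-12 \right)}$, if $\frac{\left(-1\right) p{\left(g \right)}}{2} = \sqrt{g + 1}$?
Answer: $512 - 6 i \approx 512.0 - 6.0 i$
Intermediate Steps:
$F{\left(K,B \right)} = -3 + B + K^{2}$ ($F{\left(K,B \right)} = \left(-3 + K^{2}\right) + B = -3 + B + K^{2}$)
$p{\left(g \right)} = - 2 \sqrt{1 + g}$ ($p{\left(g \right)} = - 2 \sqrt{g + 1} = - 2 \sqrt{1 + g}$)
$j{\left(r,N \right)} = 22 + r + 2 N$ ($j{\left(r,N \right)} = \left(r + N\right) + \left(-3 + N + \left(-5\right)^{2}\right) = \left(N + r\right) + \left(-3 + N + 25\right) = \left(N + r\right) + \left(22 + N\right) = 22 + r + 2 N$)
$p{\left(-10 \right)} + 128 j{\left(6,-12 \right)} = - 2 \sqrt{1 - 10} + 128 \left(22 + 6 + 2 \left(-12\right)\right) = - 2 \sqrt{-9} + 128 \left(22 + 6 - 24\right) = - 2 \cdot 3 i + 128 \cdot 4 = - 6 i + 512 = 512 - 6 i$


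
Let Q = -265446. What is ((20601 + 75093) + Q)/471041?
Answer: -169752/471041 ≈ -0.36038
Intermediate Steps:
((20601 + 75093) + Q)/471041 = ((20601 + 75093) - 265446)/471041 = (95694 - 265446)*(1/471041) = -169752*1/471041 = -169752/471041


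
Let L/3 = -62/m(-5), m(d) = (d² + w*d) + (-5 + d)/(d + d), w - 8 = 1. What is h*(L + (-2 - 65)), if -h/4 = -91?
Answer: -395668/19 ≈ -20825.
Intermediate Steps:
w = 9 (w = 8 + 1 = 9)
m(d) = d² + 9*d + (-5 + d)/(2*d) (m(d) = (d² + 9*d) + (-5 + d)/(d + d) = (d² + 9*d) + (-5 + d)/((2*d)) = (d² + 9*d) + (-5 + d)*(1/(2*d)) = (d² + 9*d) + (-5 + d)/(2*d) = d² + 9*d + (-5 + d)/(2*d))
h = 364 (h = -4*(-91) = 364)
L = 186/19 (L = 3*(-62/(½ + (-5)² + 9*(-5) - 5/2/(-5))) = 3*(-62/(½ + 25 - 45 - 5/2*(-⅕))) = 3*(-62/(½ + 25 - 45 + ½)) = 3*(-62/(-19)) = 3*(-62*(-1/19)) = 3*(62/19) = 186/19 ≈ 9.7895)
h*(L + (-2 - 65)) = 364*(186/19 + (-2 - 65)) = 364*(186/19 - 67) = 364*(-1087/19) = -395668/19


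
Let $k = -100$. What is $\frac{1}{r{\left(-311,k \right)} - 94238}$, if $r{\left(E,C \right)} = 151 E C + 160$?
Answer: $\frac{1}{4602022} \approx 2.173 \cdot 10^{-7}$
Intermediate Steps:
$r{\left(E,C \right)} = 160 + 151 C E$ ($r{\left(E,C \right)} = 151 C E + 160 = 160 + 151 C E$)
$\frac{1}{r{\left(-311,k \right)} - 94238} = \frac{1}{\left(160 + 151 \left(-100\right) \left(-311\right)\right) - 94238} = \frac{1}{\left(160 + 4696100\right) - 94238} = \frac{1}{4696260 - 94238} = \frac{1}{4602022}$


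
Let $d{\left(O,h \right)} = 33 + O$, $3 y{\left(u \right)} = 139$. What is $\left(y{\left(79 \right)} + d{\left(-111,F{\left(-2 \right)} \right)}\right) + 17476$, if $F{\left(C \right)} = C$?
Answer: $\frac{52333}{3} \approx 17444.0$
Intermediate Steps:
$y{\left(u \right)} = \frac{139}{3}$ ($y{\left(u \right)} = \frac{1}{3} \cdot 139 = \frac{139}{3}$)
$\left(y{\left(79 \right)} + d{\left(-111,F{\left(-2 \right)} \right)}\right) + 17476 = \left(\frac{139}{3} + \left(33 - 111\right)\right) + 17476 = \left(\frac{139}{3} - 78\right) + 17476 = - \frac{95}{3} + 17476 = \frac{52333}{3}$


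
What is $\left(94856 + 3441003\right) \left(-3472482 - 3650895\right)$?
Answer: $-25187256675843$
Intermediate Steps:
$\left(94856 + 3441003\right) \left(-3472482 - 3650895\right) = 3535859 \left(-7123377\right) = -25187256675843$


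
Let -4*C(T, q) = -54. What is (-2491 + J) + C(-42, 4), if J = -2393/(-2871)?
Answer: -14221019/5742 ≈ -2476.7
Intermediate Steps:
C(T, q) = 27/2 (C(T, q) = -1/4*(-54) = 27/2)
J = 2393/2871 (J = -2393*(-1/2871) = 2393/2871 ≈ 0.83351)
(-2491 + J) + C(-42, 4) = (-2491 + 2393/2871) + 27/2 = -7149268/2871 + 27/2 = -14221019/5742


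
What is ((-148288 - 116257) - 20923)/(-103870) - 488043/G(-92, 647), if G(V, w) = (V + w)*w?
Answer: 1727141679/1243271965 ≈ 1.3892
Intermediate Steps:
G(V, w) = w*(V + w)
((-148288 - 116257) - 20923)/(-103870) - 488043/G(-92, 647) = ((-148288 - 116257) - 20923)/(-103870) - 488043*1/(647*(-92 + 647)) = (-264545 - 20923)*(-1/103870) - 488043/(647*555) = -285468*(-1/103870) - 488043/359085 = 142734/51935 - 488043*1/359085 = 142734/51935 - 162681/119695 = 1727141679/1243271965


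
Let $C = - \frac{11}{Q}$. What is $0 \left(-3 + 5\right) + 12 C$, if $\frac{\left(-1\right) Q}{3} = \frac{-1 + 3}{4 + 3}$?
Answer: $154$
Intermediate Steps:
$Q = - \frac{6}{7}$ ($Q = - 3 \frac{-1 + 3}{4 + 3} = - 3 \cdot \frac{2}{7} = - 3 \cdot 2 \cdot \frac{1}{7} = \left(-3\right) \frac{2}{7} = - \frac{6}{7} \approx -0.85714$)
$C = \frac{77}{6}$ ($C = - \frac{11}{- \frac{6}{7}} = \left(-11\right) \left(- \frac{7}{6}\right) = \frac{77}{6} \approx 12.833$)
$0 \left(-3 + 5\right) + 12 C = 0 \left(-3 + 5\right) + 12 \cdot \frac{77}{6} = 0 \cdot 2 + 154 = 0 + 154 = 154$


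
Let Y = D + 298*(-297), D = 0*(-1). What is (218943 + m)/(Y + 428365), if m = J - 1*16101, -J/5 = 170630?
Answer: -650308/339859 ≈ -1.9135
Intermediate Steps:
J = -853150 (J = -5*170630 = -853150)
D = 0
m = -869251 (m = -853150 - 1*16101 = -853150 - 16101 = -869251)
Y = -88506 (Y = 0 + 298*(-297) = 0 - 88506 = -88506)
(218943 + m)/(Y + 428365) = (218943 - 869251)/(-88506 + 428365) = -650308/339859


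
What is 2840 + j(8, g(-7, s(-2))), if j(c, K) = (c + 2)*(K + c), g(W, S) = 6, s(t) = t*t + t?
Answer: 2980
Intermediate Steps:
s(t) = t + t² (s(t) = t² + t = t + t²)
j(c, K) = (2 + c)*(K + c)
2840 + j(8, g(-7, s(-2))) = 2840 + (8² + 2*6 + 2*8 + 6*8) = 2840 + (64 + 12 + 16 + 48) = 2840 + 140 = 2980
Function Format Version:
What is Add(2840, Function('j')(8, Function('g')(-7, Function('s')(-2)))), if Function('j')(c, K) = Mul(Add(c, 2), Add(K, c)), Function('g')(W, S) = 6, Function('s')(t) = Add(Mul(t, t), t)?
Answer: 2980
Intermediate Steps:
Function('s')(t) = Add(t, Pow(t, 2)) (Function('s')(t) = Add(Pow(t, 2), t) = Add(t, Pow(t, 2)))
Function('j')(c, K) = Mul(Add(2, c), Add(K, c))
Add(2840, Function('j')(8, Function('g')(-7, Function('s')(-2)))) = Add(2840, Add(Pow(8, 2), Mul(2, 6), Mul(2, 8), Mul(6, 8))) = Add(2840, Add(64, 12, 16, 48)) = Add(2840, 140) = 2980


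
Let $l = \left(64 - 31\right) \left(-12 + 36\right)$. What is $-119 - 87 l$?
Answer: $-69023$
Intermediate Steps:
$l = 792$ ($l = \left(64 - 31\right) 24 = 33 \cdot 24 = 792$)
$-119 - 87 l = -119 - 68904 = -69023$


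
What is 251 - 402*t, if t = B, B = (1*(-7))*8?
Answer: 22763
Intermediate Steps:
B = -56 (B = -7*8 = -56)
t = -56
251 - 402*t = 251 - 402*(-56) = 251 + 22512 = 22763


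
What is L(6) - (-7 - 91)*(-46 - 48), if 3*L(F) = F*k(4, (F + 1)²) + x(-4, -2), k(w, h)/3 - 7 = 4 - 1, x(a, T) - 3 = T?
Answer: -27455/3 ≈ -9151.7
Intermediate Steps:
x(a, T) = 3 + T
k(w, h) = 30 (k(w, h) = 21 + 3*(4 - 1) = 21 + 3*3 = 21 + 9 = 30)
L(F) = ⅓ + 10*F (L(F) = (F*30 + (3 - 2))/3 = (30*F + 1)/3 = (1 + 30*F)/3 = ⅓ + 10*F)
L(6) - (-7 - 91)*(-46 - 48) = (⅓ + 10*6) - (-7 - 91)*(-46 - 48) = (⅓ + 60) - (-98)*(-94) = 181/3 - 1*9212 = 181/3 - 9212 = -27455/3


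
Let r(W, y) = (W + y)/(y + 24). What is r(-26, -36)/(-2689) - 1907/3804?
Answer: -1715859/3409652 ≈ -0.50324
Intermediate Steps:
r(W, y) = (W + y)/(24 + y)
r(-26, -36)/(-2689) - 1907/3804 = ((-26 - 36)/(24 - 36))/(-2689) - 1907/3804 = (-62/(-12))*(-1/2689) - 1907*1/3804 = -1/12*(-62)*(-1/2689) - 1907/3804 = (31/6)*(-1/2689) - 1907/3804 = -31/16134 - 1907/3804 = -1715859/3409652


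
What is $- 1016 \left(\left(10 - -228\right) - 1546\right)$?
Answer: $1328928$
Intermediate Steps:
$- 1016 \left(\left(10 - -228\right) - 1546\right) = - 1016 \left(\left(10 + 228\right) - 1546\right) = - 1016 \left(238 - 1546\right) = \left(-1016\right) \left(-1308\right) = 1328928$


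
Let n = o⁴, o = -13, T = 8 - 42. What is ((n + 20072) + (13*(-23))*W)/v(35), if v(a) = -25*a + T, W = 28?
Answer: -40261/909 ≈ -44.292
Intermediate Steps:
T = -34
v(a) = -34 - 25*a (v(a) = -25*a - 34 = -34 - 25*a)
n = 28561 (n = (-13)⁴ = 28561)
((n + 20072) + (13*(-23))*W)/v(35) = ((28561 + 20072) + (13*(-23))*28)/(-34 - 25*35) = (48633 - 299*28)/(-34 - 875) = (48633 - 8372)/(-909) = 40261*(-1/909) = -40261/909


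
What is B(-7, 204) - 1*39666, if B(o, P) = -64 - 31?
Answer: -39761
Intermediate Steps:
B(o, P) = -95
B(-7, 204) - 1*39666 = -95 - 1*39666 = -95 - 39666 = -39761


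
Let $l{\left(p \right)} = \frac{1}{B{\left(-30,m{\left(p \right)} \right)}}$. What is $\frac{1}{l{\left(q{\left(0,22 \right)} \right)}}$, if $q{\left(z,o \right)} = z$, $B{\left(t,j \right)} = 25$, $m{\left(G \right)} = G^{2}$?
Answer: $25$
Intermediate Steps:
$l{\left(p \right)} = \frac{1}{25}$
$\frac{1}{l{\left(q{\left(0,22 \right)} \right)}} = \frac{1}{\frac{1}{25}} = 25$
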